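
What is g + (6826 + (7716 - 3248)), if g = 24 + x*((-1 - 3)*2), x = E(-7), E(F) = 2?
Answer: 11302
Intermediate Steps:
x = 2
g = 8 (g = 24 + 2*((-1 - 3)*2) = 24 + 2*(-4*2) = 24 + 2*(-8) = 24 - 16 = 8)
g + (6826 + (7716 - 3248)) = 8 + (6826 + (7716 - 3248)) = 8 + (6826 + 4468) = 8 + 11294 = 11302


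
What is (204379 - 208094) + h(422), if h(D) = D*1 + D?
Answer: -2871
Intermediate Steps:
h(D) = 2*D (h(D) = D + D = 2*D)
(204379 - 208094) + h(422) = (204379 - 208094) + 2*422 = -3715 + 844 = -2871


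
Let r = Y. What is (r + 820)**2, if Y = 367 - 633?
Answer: 306916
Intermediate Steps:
Y = -266
r = -266
(r + 820)**2 = (-266 + 820)**2 = 554**2 = 306916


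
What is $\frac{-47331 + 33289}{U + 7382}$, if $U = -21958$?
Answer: $\frac{7021}{7288} \approx 0.96336$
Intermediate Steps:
$\frac{-47331 + 33289}{U + 7382} = \frac{-47331 + 33289}{-21958 + 7382} = - \frac{14042}{-14576} = \left(-14042\right) \left(- \frac{1}{14576}\right) = \frac{7021}{7288}$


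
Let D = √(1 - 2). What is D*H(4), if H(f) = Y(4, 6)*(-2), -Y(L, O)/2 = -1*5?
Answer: -20*I ≈ -20.0*I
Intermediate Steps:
Y(L, O) = 10 (Y(L, O) = -(-2)*5 = -2*(-5) = 10)
D = I (D = √(-1) = I ≈ 1.0*I)
H(f) = -20 (H(f) = 10*(-2) = -20)
D*H(4) = I*(-20) = -20*I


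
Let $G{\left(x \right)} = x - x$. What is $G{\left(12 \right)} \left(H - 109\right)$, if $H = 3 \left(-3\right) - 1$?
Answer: $0$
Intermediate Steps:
$H = -10$ ($H = -9 - 1 = -10$)
$G{\left(x \right)} = 0$
$G{\left(12 \right)} \left(H - 109\right) = 0 \left(-10 - 109\right) = 0 \left(-119\right) = 0$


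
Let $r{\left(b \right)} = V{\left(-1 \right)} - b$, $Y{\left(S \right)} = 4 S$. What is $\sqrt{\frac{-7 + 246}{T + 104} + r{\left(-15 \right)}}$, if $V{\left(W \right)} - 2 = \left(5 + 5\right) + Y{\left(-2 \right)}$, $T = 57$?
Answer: $\frac{\sqrt{530978}}{161} \approx 4.526$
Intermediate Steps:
$V{\left(W \right)} = 4$ ($V{\left(W \right)} = 2 + \left(\left(5 + 5\right) + 4 \left(-2\right)\right) = 2 + \left(10 - 8\right) = 2 + 2 = 4$)
$r{\left(b \right)} = 4 - b$
$\sqrt{\frac{-7 + 246}{T + 104} + r{\left(-15 \right)}} = \sqrt{\frac{-7 + 246}{57 + 104} + \left(4 - -15\right)} = \sqrt{\frac{239}{161} + \left(4 + 15\right)} = \sqrt{239 \cdot \frac{1}{161} + 19} = \sqrt{\frac{239}{161} + 19} = \sqrt{\frac{3298}{161}} = \frac{\sqrt{530978}}{161}$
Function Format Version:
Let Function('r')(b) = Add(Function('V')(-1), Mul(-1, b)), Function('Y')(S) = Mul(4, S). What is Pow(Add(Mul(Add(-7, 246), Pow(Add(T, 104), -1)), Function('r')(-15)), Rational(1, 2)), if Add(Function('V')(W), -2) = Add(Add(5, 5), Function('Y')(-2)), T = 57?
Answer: Mul(Rational(1, 161), Pow(530978, Rational(1, 2))) ≈ 4.5260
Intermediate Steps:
Function('V')(W) = 4 (Function('V')(W) = Add(2, Add(Add(5, 5), Mul(4, -2))) = Add(2, Add(10, -8)) = Add(2, 2) = 4)
Function('r')(b) = Add(4, Mul(-1, b))
Pow(Add(Mul(Add(-7, 246), Pow(Add(T, 104), -1)), Function('r')(-15)), Rational(1, 2)) = Pow(Add(Mul(Add(-7, 246), Pow(Add(57, 104), -1)), Add(4, Mul(-1, -15))), Rational(1, 2)) = Pow(Add(Mul(239, Pow(161, -1)), Add(4, 15)), Rational(1, 2)) = Pow(Add(Mul(239, Rational(1, 161)), 19), Rational(1, 2)) = Pow(Add(Rational(239, 161), 19), Rational(1, 2)) = Pow(Rational(3298, 161), Rational(1, 2)) = Mul(Rational(1, 161), Pow(530978, Rational(1, 2)))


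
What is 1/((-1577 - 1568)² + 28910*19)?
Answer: 1/10440315 ≈ 9.5783e-8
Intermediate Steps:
1/((-1577 - 1568)² + 28910*19) = 1/((-3145)² + 549290) = 1/(9891025 + 549290) = 1/10440315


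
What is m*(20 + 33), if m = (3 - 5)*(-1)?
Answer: 106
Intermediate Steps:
m = 2 (m = -2*(-1) = 2)
m*(20 + 33) = 2*(20 + 33) = 2*53 = 106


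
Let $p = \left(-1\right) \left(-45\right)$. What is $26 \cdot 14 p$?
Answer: $16380$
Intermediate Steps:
$p = 45$
$26 \cdot 14 p = 26 \cdot 14 \cdot 45 = 364 \cdot 45 = 16380$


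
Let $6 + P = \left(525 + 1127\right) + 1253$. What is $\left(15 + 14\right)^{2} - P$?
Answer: $-2058$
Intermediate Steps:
$P = 2899$ ($P = -6 + \left(\left(525 + 1127\right) + 1253\right) = -6 + \left(1652 + 1253\right) = -6 + 2905 = 2899$)
$\left(15 + 14\right)^{2} - P = \left(15 + 14\right)^{2} - 2899 = 29^{2} - 2899 = 841 - 2899 = -2058$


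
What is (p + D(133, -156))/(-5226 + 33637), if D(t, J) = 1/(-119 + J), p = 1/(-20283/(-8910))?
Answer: 809989/52823862025 ≈ 1.5334e-5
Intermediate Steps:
p = 2970/6761 (p = 1/(-20283*(-1/8910)) = 1/(6761/2970) = 2970/6761 ≈ 0.43928)
(p + D(133, -156))/(-5226 + 33637) = (2970/6761 + 1/(-119 - 156))/(-5226 + 33637) = (2970/6761 + 1/(-275))/28411 = (2970/6761 - 1/275)*(1/28411) = (809989/1859275)*(1/28411) = 809989/52823862025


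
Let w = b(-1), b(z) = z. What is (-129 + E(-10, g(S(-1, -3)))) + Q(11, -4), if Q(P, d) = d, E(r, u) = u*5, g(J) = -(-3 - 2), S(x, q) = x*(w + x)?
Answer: -108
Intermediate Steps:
w = -1
S(x, q) = x*(-1 + x)
g(J) = 5 (g(J) = -1*(-5) = 5)
E(r, u) = 5*u
(-129 + E(-10, g(S(-1, -3)))) + Q(11, -4) = (-129 + 5*5) - 4 = (-129 + 25) - 4 = -104 - 4 = -108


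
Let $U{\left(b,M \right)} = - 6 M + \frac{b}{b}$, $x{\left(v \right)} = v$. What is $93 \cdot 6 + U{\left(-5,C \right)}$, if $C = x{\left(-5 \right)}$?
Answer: $589$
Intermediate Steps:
$C = -5$
$U{\left(b,M \right)} = 1 - 6 M$ ($U{\left(b,M \right)} = - 6 M + 1 = 1 - 6 M$)
$93 \cdot 6 + U{\left(-5,C \right)} = 93 \cdot 6 + \left(1 - -30\right) = 558 + \left(1 + 30\right) = 558 + 31 = 589$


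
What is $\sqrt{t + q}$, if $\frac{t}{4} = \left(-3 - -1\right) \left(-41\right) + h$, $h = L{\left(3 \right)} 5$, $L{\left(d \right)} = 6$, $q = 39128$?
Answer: $2 \sqrt{9894} \approx 198.94$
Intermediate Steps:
$h = 30$ ($h = 6 \cdot 5 = 30$)
$t = 448$ ($t = 4 \left(\left(-3 - -1\right) \left(-41\right) + 30\right) = 4 \left(\left(-3 + 1\right) \left(-41\right) + 30\right) = 4 \left(\left(-2\right) \left(-41\right) + 30\right) = 4 \left(82 + 30\right) = 4 \cdot 112 = 448$)
$\sqrt{t + q} = \sqrt{448 + 39128} = \sqrt{39576} = 2 \sqrt{9894}$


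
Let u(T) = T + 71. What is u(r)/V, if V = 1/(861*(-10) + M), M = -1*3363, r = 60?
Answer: -1568463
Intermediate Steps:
u(T) = 71 + T
M = -3363
V = -1/11973 (V = 1/(861*(-10) - 3363) = 1/(-8610 - 3363) = 1/(-11973) = -1/11973 ≈ -8.3521e-5)
u(r)/V = (71 + 60)/(-1/11973) = 131*(-11973) = -1568463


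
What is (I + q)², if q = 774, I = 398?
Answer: 1373584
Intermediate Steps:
(I + q)² = (398 + 774)² = 1172² = 1373584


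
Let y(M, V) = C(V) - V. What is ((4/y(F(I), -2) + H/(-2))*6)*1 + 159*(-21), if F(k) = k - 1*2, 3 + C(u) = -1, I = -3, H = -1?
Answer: -3348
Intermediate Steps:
C(u) = -4 (C(u) = -3 - 1 = -4)
F(k) = -2 + k (F(k) = k - 2 = -2 + k)
y(M, V) = -4 - V
((4/y(F(I), -2) + H/(-2))*6)*1 + 159*(-21) = ((4/(-4 - 1*(-2)) - 1/(-2))*6)*1 + 159*(-21) = ((4/(-4 + 2) - 1*(-1/2))*6)*1 - 3339 = ((4/(-2) + 1/2)*6)*1 - 3339 = ((4*(-1/2) + 1/2)*6)*1 - 3339 = ((-2 + 1/2)*6)*1 - 3339 = -3/2*6*1 - 3339 = -9*1 - 3339 = -9 - 3339 = -3348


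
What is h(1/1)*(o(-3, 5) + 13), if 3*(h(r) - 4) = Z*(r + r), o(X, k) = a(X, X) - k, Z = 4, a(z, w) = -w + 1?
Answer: 80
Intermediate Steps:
a(z, w) = 1 - w
o(X, k) = 1 - X - k (o(X, k) = (1 - X) - k = 1 - X - k)
h(r) = 4 + 8*r/3 (h(r) = 4 + (4*(r + r))/3 = 4 + (4*(2*r))/3 = 4 + (8*r)/3 = 4 + 8*r/3)
h(1/1)*(o(-3, 5) + 13) = (4 + (8/3)/1)*((1 - 1*(-3) - 1*5) + 13) = (4 + (8/3)*1)*((1 + 3 - 5) + 13) = (4 + 8/3)*(-1 + 13) = (20/3)*12 = 80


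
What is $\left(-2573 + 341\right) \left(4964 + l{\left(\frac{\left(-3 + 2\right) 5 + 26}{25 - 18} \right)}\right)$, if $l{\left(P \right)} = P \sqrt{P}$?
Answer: $-11079648 - 6696 \sqrt{3} \approx -1.1091 \cdot 10^{7}$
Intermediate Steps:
$l{\left(P \right)} = P^{\frac{3}{2}}$
$\left(-2573 + 341\right) \left(4964 + l{\left(\frac{\left(-3 + 2\right) 5 + 26}{25 - 18} \right)}\right) = \left(-2573 + 341\right) \left(4964 + \left(\frac{\left(-3 + 2\right) 5 + 26}{25 - 18}\right)^{\frac{3}{2}}\right) = - 2232 \left(4964 + \left(\frac{\left(-1\right) 5 + 26}{7}\right)^{\frac{3}{2}}\right) = - 2232 \left(4964 + \left(\left(-5 + 26\right) \frac{1}{7}\right)^{\frac{3}{2}}\right) = - 2232 \left(4964 + \left(21 \cdot \frac{1}{7}\right)^{\frac{3}{2}}\right) = - 2232 \left(4964 + 3^{\frac{3}{2}}\right) = - 2232 \left(4964 + 3 \sqrt{3}\right) = -11079648 - 6696 \sqrt{3}$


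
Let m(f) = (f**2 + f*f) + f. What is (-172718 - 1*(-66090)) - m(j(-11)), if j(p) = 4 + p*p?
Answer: -138003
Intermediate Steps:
j(p) = 4 + p**2
m(f) = f + 2*f**2 (m(f) = (f**2 + f**2) + f = 2*f**2 + f = f + 2*f**2)
(-172718 - 1*(-66090)) - m(j(-11)) = (-172718 - 1*(-66090)) - (4 + (-11)**2)*(1 + 2*(4 + (-11)**2)) = (-172718 + 66090) - (4 + 121)*(1 + 2*(4 + 121)) = -106628 - 125*(1 + 2*125) = -106628 - 125*(1 + 250) = -106628 - 125*251 = -106628 - 1*31375 = -106628 - 31375 = -138003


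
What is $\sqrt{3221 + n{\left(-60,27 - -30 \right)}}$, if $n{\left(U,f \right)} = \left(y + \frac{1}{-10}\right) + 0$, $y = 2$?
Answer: $\frac{3 \sqrt{35810}}{10} \approx 56.771$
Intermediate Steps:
$n{\left(U,f \right)} = \frac{19}{10}$ ($n{\left(U,f \right)} = \left(2 + \frac{1}{-10}\right) + 0 = \left(2 - \frac{1}{10}\right) + 0 = \frac{19}{10} + 0 = \frac{19}{10}$)
$\sqrt{3221 + n{\left(-60,27 - -30 \right)}} = \sqrt{3221 + \frac{19}{10}} = \sqrt{\frac{32229}{10}} = \frac{3 \sqrt{35810}}{10}$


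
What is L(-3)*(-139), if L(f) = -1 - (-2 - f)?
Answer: 278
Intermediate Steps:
L(f) = 1 + f (L(f) = -1 + (2 + f) = 1 + f)
L(-3)*(-139) = (1 - 3)*(-139) = -2*(-139) = 278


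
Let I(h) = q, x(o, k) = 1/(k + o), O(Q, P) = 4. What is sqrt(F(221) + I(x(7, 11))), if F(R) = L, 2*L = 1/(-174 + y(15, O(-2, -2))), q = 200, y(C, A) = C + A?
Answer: sqrt(19219690)/310 ≈ 14.142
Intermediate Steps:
y(C, A) = A + C
I(h) = 200
L = -1/310 (L = 1/(2*(-174 + (4 + 15))) = 1/(2*(-174 + 19)) = (1/2)/(-155) = (1/2)*(-1/155) = -1/310 ≈ -0.0032258)
F(R) = -1/310
sqrt(F(221) + I(x(7, 11))) = sqrt(-1/310 + 200) = sqrt(61999/310) = sqrt(19219690)/310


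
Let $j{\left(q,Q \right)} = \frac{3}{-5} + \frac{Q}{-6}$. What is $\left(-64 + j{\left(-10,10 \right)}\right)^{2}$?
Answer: $\frac{988036}{225} \approx 4391.3$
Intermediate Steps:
$j{\left(q,Q \right)} = - \frac{3}{5} - \frac{Q}{6}$ ($j{\left(q,Q \right)} = 3 \left(- \frac{1}{5}\right) + Q \left(- \frac{1}{6}\right) = - \frac{3}{5} - \frac{Q}{6}$)
$\left(-64 + j{\left(-10,10 \right)}\right)^{2} = \left(-64 - \frac{34}{15}\right)^{2} = \left(- \frac{994}{15}\right)^{2} = \frac{988036}{225}$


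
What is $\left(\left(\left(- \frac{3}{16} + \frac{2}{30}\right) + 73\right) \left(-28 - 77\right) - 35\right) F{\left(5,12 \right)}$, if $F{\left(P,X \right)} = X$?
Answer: $- \frac{368991}{4} \approx -92248.0$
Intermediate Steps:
$\left(\left(\left(- \frac{3}{16} + \frac{2}{30}\right) + 73\right) \left(-28 - 77\right) - 35\right) F{\left(5,12 \right)} = \left(\left(\left(- \frac{3}{16} + \frac{2}{30}\right) + 73\right) \left(-28 - 77\right) - 35\right) 12 = \left(\left(\left(\left(-3\right) \frac{1}{16} + 2 \cdot \frac{1}{30}\right) + 73\right) \left(-105\right) - 35\right) 12 = \left(\left(\left(- \frac{3}{16} + \frac{1}{15}\right) + 73\right) \left(-105\right) - 35\right) 12 = \left(\left(- \frac{29}{240} + 73\right) \left(-105\right) - 35\right) 12 = \left(\frac{17491}{240} \left(-105\right) - 35\right) 12 = \left(- \frac{122437}{16} - 35\right) 12 = \left(- \frac{122997}{16}\right) 12 = - \frac{368991}{4}$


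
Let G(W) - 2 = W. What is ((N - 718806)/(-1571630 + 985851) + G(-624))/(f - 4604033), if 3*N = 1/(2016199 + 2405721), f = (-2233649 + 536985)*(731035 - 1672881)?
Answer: -4823904348136321/12417678903472083361705440 ≈ -3.8847e-10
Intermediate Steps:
f = 1597996201744 (f = -1696664*(-941846) = 1597996201744)
G(W) = 2 + W
N = 1/13265760 (N = 1/(3*(2016199 + 2405721)) = (⅓)/4421920 = (⅓)*(1/4421920) = 1/13265760 ≈ 7.5382e-8)
((N - 718806)/(-1571630 + 985851) + G(-624))/(f - 4604033) = ((1/13265760 - 718806)/(-1571630 + 985851) + (2 - 624))/(1597996201744 - 4604033) = (-9535507882559/13265760/(-585779) - 622)/1597991597711 = (-9535507882559/13265760*(-1/585779) - 622)*(1/1597991597711) = (9535507882559/7770803627040 - 622)*(1/1597991597711) = -4823904348136321/7770803627040*1/1597991597711 = -4823904348136321/12417678903472083361705440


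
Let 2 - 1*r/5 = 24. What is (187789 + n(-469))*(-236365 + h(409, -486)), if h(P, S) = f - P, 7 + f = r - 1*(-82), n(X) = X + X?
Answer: -44247998459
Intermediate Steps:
r = -110 (r = 10 - 5*24 = 10 - 120 = -110)
n(X) = 2*X
f = -35 (f = -7 + (-110 - 1*(-82)) = -7 + (-110 + 82) = -7 - 28 = -35)
h(P, S) = -35 - P
(187789 + n(-469))*(-236365 + h(409, -486)) = (187789 + 2*(-469))*(-236365 + (-35 - 1*409)) = (187789 - 938)*(-236365 + (-35 - 409)) = 186851*(-236365 - 444) = 186851*(-236809) = -44247998459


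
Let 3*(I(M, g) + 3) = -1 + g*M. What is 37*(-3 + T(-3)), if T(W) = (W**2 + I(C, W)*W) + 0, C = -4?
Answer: 148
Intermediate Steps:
I(M, g) = -10/3 + M*g/3 (I(M, g) = -3 + (-1 + g*M)/3 = -3 + (-1 + M*g)/3 = -3 + (-1/3 + M*g/3) = -10/3 + M*g/3)
T(W) = W**2 + W*(-10/3 - 4*W/3) (T(W) = (W**2 + (-10/3 + (1/3)*(-4)*W)*W) + 0 = (W**2 + (-10/3 - 4*W/3)*W) + 0 = (W**2 + W*(-10/3 - 4*W/3)) + 0 = W**2 + W*(-10/3 - 4*W/3))
37*(-3 + T(-3)) = 37*(-3 - 1/3*(-3)*(10 - 3)) = 37*(-3 - 1/3*(-3)*7) = 37*(-3 + 7) = 37*4 = 148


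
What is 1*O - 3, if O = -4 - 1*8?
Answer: -15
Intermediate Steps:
O = -12 (O = -4 - 8 = -12)
1*O - 3 = 1*(-12) - 3 = -12 - 3 = -15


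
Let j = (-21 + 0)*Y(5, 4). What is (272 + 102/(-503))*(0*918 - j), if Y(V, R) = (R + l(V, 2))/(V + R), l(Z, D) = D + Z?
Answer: 10526978/1509 ≈ 6976.1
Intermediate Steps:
Y(V, R) = (2 + R + V)/(R + V) (Y(V, R) = (R + (2 + V))/(V + R) = (2 + R + V)/(R + V))
j = -77/3 (j = (-21 + 0)*((2 + 4 + 5)/(4 + 5)) = -21*11/9 = -77/3 ≈ -25.667)
(272 + 102/(-503))*(0*918 - j) = (272 + 102/(-503))*(0*918 - 1*(-77/3)) = (272 + 102*(-1/503))*(0 + 77/3) = (272 - 102/503)*(77/3) = (136714/503)*(77/3) = 10526978/1509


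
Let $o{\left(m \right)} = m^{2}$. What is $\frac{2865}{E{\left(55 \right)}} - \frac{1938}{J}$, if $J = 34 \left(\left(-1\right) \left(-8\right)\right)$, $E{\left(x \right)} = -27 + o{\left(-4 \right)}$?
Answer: $- \frac{23547}{88} \approx -267.58$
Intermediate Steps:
$E{\left(x \right)} = -11$ ($E{\left(x \right)} = -27 + \left(-4\right)^{2} = -27 + 16 = -11$)
$J = 272$ ($J = 34 \cdot 8 = 272$)
$\frac{2865}{E{\left(55 \right)}} - \frac{1938}{J} = \frac{2865}{-11} - \frac{1938}{272} = 2865 \left(- \frac{1}{11}\right) - \frac{57}{8} = - \frac{2865}{11} - \frac{57}{8} = - \frac{23547}{88}$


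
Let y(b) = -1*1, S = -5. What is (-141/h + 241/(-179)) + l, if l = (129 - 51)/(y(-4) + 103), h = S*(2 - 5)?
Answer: -151871/15215 ≈ -9.9817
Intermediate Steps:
h = 15 (h = -5*(2 - 5) = -5*(-3) = 15)
y(b) = -1
l = 13/17 (l = (129 - 51)/(-1 + 103) = 78/102 = 78*(1/102) = 13/17 ≈ 0.76471)
(-141/h + 241/(-179)) + l = (-141/15 + 241/(-179)) + 13/17 = (-141*1/15 + 241*(-1/179)) + 13/17 = (-47/5 - 241/179) + 13/17 = -9618/895 + 13/17 = -151871/15215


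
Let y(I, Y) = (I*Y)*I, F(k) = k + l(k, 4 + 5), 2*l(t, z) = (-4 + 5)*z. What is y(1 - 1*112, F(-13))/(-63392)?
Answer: 209457/126784 ≈ 1.6521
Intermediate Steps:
l(t, z) = z/2 (l(t, z) = ((-4 + 5)*z)/2 = (1*z)/2 = z/2)
F(k) = 9/2 + k (F(k) = k + (4 + 5)/2 = k + (½)*9 = k + 9/2 = 9/2 + k)
y(I, Y) = Y*I²
y(1 - 1*112, F(-13))/(-63392) = ((9/2 - 13)*(1 - 1*112)²)/(-63392) = -17*(1 - 112)²/2*(-1/63392) = -17/2*(-111)²*(-1/63392) = -17/2*12321*(-1/63392) = -209457/2*(-1/63392) = 209457/126784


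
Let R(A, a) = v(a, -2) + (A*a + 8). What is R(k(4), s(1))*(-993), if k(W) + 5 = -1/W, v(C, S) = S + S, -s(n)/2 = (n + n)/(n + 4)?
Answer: -40713/5 ≈ -8142.6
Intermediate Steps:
s(n) = -4*n/(4 + n) (s(n) = -2*(n + n)/(n + 4) = -2*2*n/(4 + n) = -4*n/(4 + n))
v(C, S) = 2*S
k(W) = -5 - 1/W
R(A, a) = 4 + A*a (R(A, a) = 2*(-2) + (A*a + 8) = -4 + (8 + A*a) = 4 + A*a)
R(k(4), s(1))*(-993) = (4 + (-5 - 1/4)*(-4*1/(4 + 1)))*(-993) = (4 + (-5 - 1*¼)*(-4*1/5))*(-993) = (4 + (-5 - ¼)*(-4*1*⅕))*(-993) = (4 - 21/4*(-⅘))*(-993) = (4 + 21/5)*(-993) = (41/5)*(-993) = -40713/5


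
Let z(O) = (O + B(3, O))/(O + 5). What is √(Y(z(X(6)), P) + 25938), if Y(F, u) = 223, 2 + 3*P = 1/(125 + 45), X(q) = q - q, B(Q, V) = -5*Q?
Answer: √26161 ≈ 161.74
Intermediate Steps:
X(q) = 0
P = -113/170 (P = -⅔ + 1/(3*(125 + 45)) = -⅔ + (⅓)/170 = -⅔ + (⅓)*(1/170) = -⅔ + 1/510 = -113/170 ≈ -0.66471)
z(O) = (-15 + O)/(5 + O) (z(O) = (O - 5*3)/(O + 5) = (O - 15)/(5 + O) = (-15 + O)/(5 + O))
√(Y(z(X(6)), P) + 25938) = √(223 + 25938) = √26161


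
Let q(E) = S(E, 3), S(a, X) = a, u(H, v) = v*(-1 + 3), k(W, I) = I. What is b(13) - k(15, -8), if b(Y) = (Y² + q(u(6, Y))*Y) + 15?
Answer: 530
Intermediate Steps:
u(H, v) = 2*v (u(H, v) = v*2 = 2*v)
q(E) = E
b(Y) = 15 + 3*Y² (b(Y) = (Y² + (2*Y)*Y) + 15 = (Y² + 2*Y²) + 15 = 3*Y² + 15 = 15 + 3*Y²)
b(13) - k(15, -8) = (15 + 3*13²) - 1*(-8) = (15 + 3*169) + 8 = (15 + 507) + 8 = 522 + 8 = 530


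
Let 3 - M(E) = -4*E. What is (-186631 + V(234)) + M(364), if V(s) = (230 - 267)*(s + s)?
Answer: -202488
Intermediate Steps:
V(s) = -74*s
M(E) = 3 + 4*E (M(E) = 3 - (-4)*E = 3 + 4*E)
(-186631 + V(234)) + M(364) = (-186631 - 74*234) + (3 + 4*364) = (-186631 - 17316) + (3 + 1456) = -203947 + 1459 = -202488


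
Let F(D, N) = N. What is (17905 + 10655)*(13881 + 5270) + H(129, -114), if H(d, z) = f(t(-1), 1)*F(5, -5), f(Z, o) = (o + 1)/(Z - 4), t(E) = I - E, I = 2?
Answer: 546952570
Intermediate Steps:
t(E) = 2 - E
f(Z, o) = (1 + o)/(-4 + Z)
H(d, z) = 10 (H(d, z) = ((1 + 1)/(-4 + (2 - 1*(-1))))*(-5) = (2/(-4 + (2 + 1)))*(-5) = (2/(-4 + 3))*(-5) = (2/(-1))*(-5) = -1*2*(-5) = -2*(-5) = 10)
(17905 + 10655)*(13881 + 5270) + H(129, -114) = (17905 + 10655)*(13881 + 5270) + 10 = 28560*19151 + 10 = 546952560 + 10 = 546952570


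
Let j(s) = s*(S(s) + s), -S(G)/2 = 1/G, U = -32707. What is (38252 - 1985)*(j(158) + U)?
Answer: -280887915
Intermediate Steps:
S(G) = -2/G
j(s) = s*(s - 2/s) (j(s) = s*(-2/s + s) = s*(s - 2/s))
(38252 - 1985)*(j(158) + U) = (38252 - 1985)*((-2 + 158**2) - 32707) = 36267*((-2 + 24964) - 32707) = 36267*(24962 - 32707) = 36267*(-7745) = -280887915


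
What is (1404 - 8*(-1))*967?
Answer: 1365404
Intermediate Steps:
(1404 - 8*(-1))*967 = (1404 + 8)*967 = 1412*967 = 1365404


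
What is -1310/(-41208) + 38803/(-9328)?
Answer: -198346793/48048528 ≈ -4.1281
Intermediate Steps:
-1310/(-41208) + 38803/(-9328) = -1310*(-1/41208) + 38803*(-1/9328) = 655/20604 - 38803/9328 = -198346793/48048528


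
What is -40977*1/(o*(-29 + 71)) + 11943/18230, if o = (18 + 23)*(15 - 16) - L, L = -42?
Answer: -62209092/63805 ≈ -974.99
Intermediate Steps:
o = 1 (o = (18 + 23)*(15 - 16) - 1*(-42) = 41*(-1) + 42 = -41 + 42 = 1)
-40977*1/(o*(-29 + 71)) + 11943/18230 = -40977/(-29 + 71) + 11943/18230 = -40977/(1*42) + 11943*(1/18230) = -40977/42 + 11943/18230 = -40977*1/42 + 11943/18230 = -13659/14 + 11943/18230 = -62209092/63805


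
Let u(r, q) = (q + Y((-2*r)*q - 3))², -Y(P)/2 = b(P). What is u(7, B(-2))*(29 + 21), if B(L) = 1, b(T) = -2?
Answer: 1250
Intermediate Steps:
Y(P) = 4 (Y(P) = -2*(-2) = 4)
u(r, q) = (4 + q)² (u(r, q) = (q + 4)² = (4 + q)²)
u(7, B(-2))*(29 + 21) = (4 + 1)²*(29 + 21) = 5²*50 = 25*50 = 1250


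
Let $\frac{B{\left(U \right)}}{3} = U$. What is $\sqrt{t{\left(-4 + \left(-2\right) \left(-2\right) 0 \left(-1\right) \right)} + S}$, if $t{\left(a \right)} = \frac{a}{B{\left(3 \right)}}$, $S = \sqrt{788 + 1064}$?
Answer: $\frac{\sqrt{-4 + 18 \sqrt{463}}}{3} \approx 6.5261$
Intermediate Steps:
$B{\left(U \right)} = 3 U$
$S = 2 \sqrt{463}$ ($S = \sqrt{1852} = 2 \sqrt{463} \approx 43.035$)
$t{\left(a \right)} = \frac{a}{9}$ ($t{\left(a \right)} = \frac{a}{3 \cdot 3} = \frac{a}{9}$)
$\sqrt{t{\left(-4 + \left(-2\right) \left(-2\right) 0 \left(-1\right) \right)} + S} = \sqrt{\frac{-4 + \left(-2\right) \left(-2\right) 0 \left(-1\right)}{9} + 2 \sqrt{463}} = \sqrt{\frac{-4 + 4 \cdot 0}{9} + 2 \sqrt{463}} = \sqrt{\frac{-4 + 0}{9} + 2 \sqrt{463}} = \sqrt{\frac{1}{9} \left(-4\right) + 2 \sqrt{463}} = \sqrt{- \frac{4}{9} + 2 \sqrt{463}}$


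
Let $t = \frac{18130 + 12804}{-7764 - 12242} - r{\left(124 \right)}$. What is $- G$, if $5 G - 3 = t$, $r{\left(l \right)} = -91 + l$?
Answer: $\frac{315557}{50015} \approx 6.3092$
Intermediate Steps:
$t = - \frac{345566}{10003}$ ($t = \frac{18130 + 12804}{-7764 - 12242} - \left(-91 + 124\right) = \frac{30934}{-20006} - 33 = 30934 \left(- \frac{1}{20006}\right) - 33 = - \frac{15467}{10003} - 33 = - \frac{345566}{10003} \approx -34.546$)
$G = - \frac{315557}{50015}$ ($G = \frac{3}{5} + \frac{1}{5} \left(- \frac{345566}{10003}\right) = \frac{3}{5} - \frac{345566}{50015} = - \frac{315557}{50015} \approx -6.3092$)
$- G = \left(-1\right) \left(- \frac{315557}{50015}\right) = \frac{315557}{50015}$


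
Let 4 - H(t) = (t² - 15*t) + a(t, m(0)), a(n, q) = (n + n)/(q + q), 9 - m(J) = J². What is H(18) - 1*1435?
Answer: -1487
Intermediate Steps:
m(J) = 9 - J²
a(n, q) = n/q (a(n, q) = (2*n)/((2*q)) = (2*n)*(1/(2*q)) = n/q)
H(t) = 4 - t² + 134*t/9 (H(t) = 4 - ((t² - 15*t) + t/(9 - 1*0²)) = 4 - ((t² - 15*t) + t/(9 - 1*0)) = 4 - ((t² - 15*t) + t/(9 + 0)) = 4 - ((t² - 15*t) + t/9) = 4 - (t² - 134*t/9) = 4 + (-t² + 134*t/9) = 4 - t² + 134*t/9)
H(18) - 1*1435 = (4 - 1*18² + (134/9)*18) - 1*1435 = (4 - 1*324 + 268) - 1435 = (4 - 324 + 268) - 1435 = -52 - 1435 = -1487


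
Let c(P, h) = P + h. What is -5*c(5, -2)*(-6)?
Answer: 90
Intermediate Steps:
-5*c(5, -2)*(-6) = -5*(5 - 2)*(-6) = -5*3*(-6) = -15*(-6) = 90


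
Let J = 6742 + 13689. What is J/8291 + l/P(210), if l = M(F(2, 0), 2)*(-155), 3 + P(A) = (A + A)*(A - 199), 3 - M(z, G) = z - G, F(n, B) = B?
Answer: 87904402/38279547 ≈ 2.2964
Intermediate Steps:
M(z, G) = 3 + G - z (M(z, G) = 3 - (z - G) = 3 + (G - z) = 3 + G - z)
P(A) = -3 + 2*A*(-199 + A) (P(A) = -3 + (A + A)*(A - 199) = -3 + (2*A)*(-199 + A) = -3 + 2*A*(-199 + A))
l = -775 (l = (3 + 2 - 1*0)*(-155) = (3 + 2 + 0)*(-155) = 5*(-155) = -775)
J = 20431
J/8291 + l/P(210) = 20431/8291 - 775/(-3 - 398*210 + 2*210²) = 20431*(1/8291) - 775/(-3 - 83580 + 2*44100) = 20431/8291 - 775/(-3 - 83580 + 88200) = 20431/8291 - 775/4617 = 87904402/38279547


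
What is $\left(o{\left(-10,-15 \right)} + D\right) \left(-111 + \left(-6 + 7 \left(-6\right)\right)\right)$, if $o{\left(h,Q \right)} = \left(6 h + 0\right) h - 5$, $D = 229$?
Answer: $-131016$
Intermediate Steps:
$o{\left(h,Q \right)} = -5 + 6 h^{2}$ ($o{\left(h,Q \right)} = 6 h h - 5 = 6 h^{2} - 5 = -5 + 6 h^{2}$)
$\left(o{\left(-10,-15 \right)} + D\right) \left(-111 + \left(-6 + 7 \left(-6\right)\right)\right) = \left(\left(-5 + 6 \left(-10\right)^{2}\right) + 229\right) \left(-111 + \left(-6 + 7 \left(-6\right)\right)\right) = \left(\left(-5 + 6 \cdot 100\right) + 229\right) \left(-111 - 48\right) = \left(\left(-5 + 600\right) + 229\right) \left(-111 - 48\right) = \left(595 + 229\right) \left(-159\right) = 824 \left(-159\right) = -131016$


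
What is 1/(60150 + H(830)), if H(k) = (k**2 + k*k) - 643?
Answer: 1/1437307 ≈ 6.9575e-7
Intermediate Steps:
H(k) = -643 + 2*k**2 (H(k) = (k**2 + k**2) - 643 = 2*k**2 - 643 = -643 + 2*k**2)
1/(60150 + H(830)) = 1/(60150 + (-643 + 2*830**2)) = 1/(60150 + (-643 + 2*688900)) = 1/(60150 + (-643 + 1377800)) = 1/(60150 + 1377157) = 1/1437307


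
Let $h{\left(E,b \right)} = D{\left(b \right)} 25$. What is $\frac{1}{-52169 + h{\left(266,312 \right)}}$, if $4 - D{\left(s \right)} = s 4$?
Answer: $- \frac{1}{83269} \approx -1.2009 \cdot 10^{-5}$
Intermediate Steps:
$D{\left(s \right)} = 4 - 4 s$ ($D{\left(s \right)} = 4 - s 4 = 4 - 4 s$)
$h{\left(E,b \right)} = 100 - 100 b$ ($h{\left(E,b \right)} = \left(4 - 4 b\right) 25 = 100 - 100 b$)
$\frac{1}{-52169 + h{\left(266,312 \right)}} = \frac{1}{-52169 + \left(100 - 31200\right)} = \frac{1}{-52169 - 31100} = \frac{1}{-83269} = - \frac{1}{83269}$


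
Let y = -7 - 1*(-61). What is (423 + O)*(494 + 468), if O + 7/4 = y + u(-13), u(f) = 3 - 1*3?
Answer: 914381/2 ≈ 4.5719e+5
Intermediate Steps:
y = 54 (y = -7 + 61 = 54)
u(f) = 0 (u(f) = 3 - 3 = 0)
O = 209/4 (O = -7/4 + (54 + 0) = -7/4 + 54 = 209/4 ≈ 52.250)
(423 + O)*(494 + 468) = (423 + 209/4)*(494 + 468) = (1901/4)*962 = 914381/2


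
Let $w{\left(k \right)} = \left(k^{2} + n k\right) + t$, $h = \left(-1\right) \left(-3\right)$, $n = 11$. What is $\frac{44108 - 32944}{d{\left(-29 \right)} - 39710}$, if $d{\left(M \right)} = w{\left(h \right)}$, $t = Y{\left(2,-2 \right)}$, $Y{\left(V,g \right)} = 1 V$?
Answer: $- \frac{5582}{19833} \approx -0.28145$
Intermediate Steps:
$Y{\left(V,g \right)} = V$
$t = 2$
$h = 3$
$w{\left(k \right)} = 2 + k^{2} + 11 k$ ($w{\left(k \right)} = \left(k^{2} + 11 k\right) + 2 = 2 + k^{2} + 11 k$)
$d{\left(M \right)} = 44$ ($d{\left(M \right)} = 2 + 3^{2} + 11 \cdot 3 = 2 + 9 + 33 = 44$)
$\frac{44108 - 32944}{d{\left(-29 \right)} - 39710} = \frac{44108 - 32944}{44 - 39710} = \frac{11164}{-39666} = 11164 \left(- \frac{1}{39666}\right) = - \frac{5582}{19833}$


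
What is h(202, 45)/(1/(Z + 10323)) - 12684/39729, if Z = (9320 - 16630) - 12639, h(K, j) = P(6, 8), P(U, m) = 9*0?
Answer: -4228/13243 ≈ -0.31926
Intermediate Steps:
P(U, m) = 0
h(K, j) = 0
Z = -19949 (Z = -7310 - 12639 = -19949)
h(202, 45)/(1/(Z + 10323)) - 12684/39729 = 0/(1/(-19949 + 10323)) - 12684/39729 = 0/(1/(-9626)) - 12684*1/39729 = 0/(-1/9626) - 4228/13243 = 0*(-9626) - 4228/13243 = 0 - 4228/13243 = -4228/13243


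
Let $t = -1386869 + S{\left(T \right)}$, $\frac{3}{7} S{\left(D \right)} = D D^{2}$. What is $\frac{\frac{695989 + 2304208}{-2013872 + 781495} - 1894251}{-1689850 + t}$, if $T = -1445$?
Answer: $\frac{875412886809}{3254954599470883} \approx 0.00026895$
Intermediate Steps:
$S{\left(D \right)} = \frac{7 D^{3}}{3}$ ($S{\left(D \right)} = \frac{7 D D^{2}}{3} = \frac{7 D^{3}}{3}$)
$t = - \frac{21124533482}{3}$ ($t = -1386869 + \frac{7 \left(-1445\right)^{3}}{3} = -1386869 + \frac{7}{3} \left(-3017196125\right) = -1386869 - \frac{21120372875}{3} = - \frac{21124533482}{3} \approx -7.0415 \cdot 10^{9}$)
$\frac{\frac{695989 + 2304208}{-2013872 + 781495} - 1894251}{-1689850 + t} = \frac{\frac{695989 + 2304208}{-2013872 + 781495} - 1894251}{-1689850 - \frac{21124533482}{3}} = \frac{\frac{3000197}{-1232377} - 1894251}{- \frac{21129603032}{3}} = \left(3000197 \left(- \frac{1}{1232377}\right) - 1894251\right) \left(- \frac{3}{21129603032}\right) = \left(- \frac{3000197}{1232377} - 1894251\right) \left(- \frac{3}{21129603032}\right) = \left(- \frac{2334434364824}{1232377}\right) \left(- \frac{3}{21129603032}\right) = \frac{875412886809}{3254954599470883}$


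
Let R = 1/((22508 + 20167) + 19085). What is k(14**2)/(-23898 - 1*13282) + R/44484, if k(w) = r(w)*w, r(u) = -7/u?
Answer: 7946843/42209007360 ≈ 0.00018827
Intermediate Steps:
R = 1/61760 (R = 1/(42675 + 19085) = 1/61760 ≈ 1.6192e-5)
k(w) = -7 (k(w) = (-7/w)*w = -7)
k(14**2)/(-23898 - 1*13282) + R/44484 = -7/(-23898 - 1*13282) + (1/61760)/44484 = -7/(-23898 - 13282) + (1/61760)*(1/44484) = -7/(-37180) + 1/2747331840 = -7*(-1/37180) + 1/2747331840 = 7/37180 + 1/2747331840 = 7946843/42209007360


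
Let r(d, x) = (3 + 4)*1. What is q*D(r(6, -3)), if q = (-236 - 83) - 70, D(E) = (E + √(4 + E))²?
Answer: -23340 - 5446*√11 ≈ -41402.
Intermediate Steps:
r(d, x) = 7 (r(d, x) = 7*1 = 7)
q = -389 (q = -319 - 70 = -389)
q*D(r(6, -3)) = -389*(7 + √(4 + 7))² = -389*(7 + √11)²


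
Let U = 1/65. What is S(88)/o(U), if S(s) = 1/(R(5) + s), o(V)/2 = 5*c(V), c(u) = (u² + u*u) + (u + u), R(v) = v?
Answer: 845/24552 ≈ 0.034417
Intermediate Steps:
c(u) = 2*u + 2*u² (c(u) = (u² + u²) + 2*u = 2*u² + 2*u = 2*u + 2*u²)
U = 1/65 ≈ 0.015385
o(V) = 20*V*(1 + V) (o(V) = 2*(5*(2*V*(1 + V))) = 2*(10*V*(1 + V)) = 20*V*(1 + V))
S(s) = 1/(5 + s)
S(88)/o(U) = 1/((5 + 88)*((20*(1/65)*(1 + 1/65)))) = 1/(93*((20*(1/65)*(66/65)))) = 1/(93*(264/845)) = (1/93)*(845/264) = 845/24552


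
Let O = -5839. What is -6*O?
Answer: 35034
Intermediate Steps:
-6*O = -6*(-5839) = -1*(-35034) = 35034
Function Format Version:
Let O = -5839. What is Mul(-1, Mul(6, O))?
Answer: 35034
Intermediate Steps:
Mul(-1, Mul(6, O)) = Mul(-1, Mul(6, -5839)) = Mul(-1, -35034) = 35034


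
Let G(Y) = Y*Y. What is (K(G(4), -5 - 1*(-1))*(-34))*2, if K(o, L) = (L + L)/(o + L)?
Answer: 136/3 ≈ 45.333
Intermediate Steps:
G(Y) = Y**2
K(o, L) = 2*L/(L + o) (K(o, L) = (2*L)/(L + o) = 2*L/(L + o))
(K(G(4), -5 - 1*(-1))*(-34))*2 = ((2*(-5 - 1*(-1))/((-5 - 1*(-1)) + 4**2))*(-34))*2 = ((2*(-5 + 1)/((-5 + 1) + 16))*(-34))*2 = ((2*(-4)/(-4 + 16))*(-34))*2 = ((2*(-4)/12)*(-34))*2 = ((2*(-4)*(1/12))*(-34))*2 = -2/3*(-34)*2 = (68/3)*2 = 136/3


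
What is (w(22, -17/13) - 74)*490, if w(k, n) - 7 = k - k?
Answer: -32830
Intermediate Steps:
w(k, n) = 7 (w(k, n) = 7 + (k - k) = 7 + 0 = 7)
(w(22, -17/13) - 74)*490 = (7 - 74)*490 = -67*490 = -32830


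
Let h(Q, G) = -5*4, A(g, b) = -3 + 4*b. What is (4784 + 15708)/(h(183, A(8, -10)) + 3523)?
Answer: 20492/3503 ≈ 5.8498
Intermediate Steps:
h(Q, G) = -20
(4784 + 15708)/(h(183, A(8, -10)) + 3523) = (4784 + 15708)/(-20 + 3523) = 20492/3503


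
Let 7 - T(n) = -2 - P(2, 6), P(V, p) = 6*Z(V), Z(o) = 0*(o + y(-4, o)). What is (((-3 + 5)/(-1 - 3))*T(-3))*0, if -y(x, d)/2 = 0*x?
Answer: 0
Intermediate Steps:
y(x, d) = 0 (y(x, d) = -0*x = -2*0 = 0)
Z(o) = 0 (Z(o) = 0*(o + 0) = 0*o = 0)
P(V, p) = 0 (P(V, p) = 6*0 = 0)
T(n) = 9 (T(n) = 7 - (-2 - 1*0) = 7 - (-2 + 0) = 7 - 1*(-2) = 7 + 2 = 9)
(((-3 + 5)/(-1 - 3))*T(-3))*0 = (((-3 + 5)/(-1 - 3))*9)*0 = ((2/(-4))*9)*0 = ((2*(-1/4))*9)*0 = -1/2*9*0 = -9/2*0 = 0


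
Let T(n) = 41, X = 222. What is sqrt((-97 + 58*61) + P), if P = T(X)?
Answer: sqrt(3482) ≈ 59.008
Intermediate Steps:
P = 41
sqrt((-97 + 58*61) + P) = sqrt((-97 + 58*61) + 41) = sqrt((-97 + 3538) + 41) = sqrt(3441 + 41) = sqrt(3482)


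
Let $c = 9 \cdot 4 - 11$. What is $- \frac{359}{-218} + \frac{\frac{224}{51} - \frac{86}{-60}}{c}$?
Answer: $\frac{1306232}{694875} \approx 1.8798$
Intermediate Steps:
$c = 25$ ($c = 36 - 11 = 25$)
$- \frac{359}{-218} + \frac{\frac{224}{51} - \frac{86}{-60}}{c} = - \frac{359}{-218} + \frac{\frac{224}{51} - \frac{86}{-60}}{25} = \left(-359\right) \left(- \frac{1}{218}\right) + \left(224 \cdot \frac{1}{51} - - \frac{43}{30}\right) \frac{1}{25} = \frac{359}{218} + \left(\frac{224}{51} + \frac{43}{30}\right) \frac{1}{25} = \frac{359}{218} + \frac{2971}{510} \cdot \frac{1}{25} = \frac{359}{218} + \frac{2971}{12750} = \frac{1306232}{694875}$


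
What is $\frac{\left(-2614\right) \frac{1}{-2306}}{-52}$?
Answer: $- \frac{1307}{59956} \approx -0.021799$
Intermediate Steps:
$\frac{\left(-2614\right) \frac{1}{-2306}}{-52} = \left(-2614\right) \left(- \frac{1}{2306}\right) \left(- \frac{1}{52}\right) = \frac{1307}{1153} \left(- \frac{1}{52}\right) = - \frac{1307}{59956}$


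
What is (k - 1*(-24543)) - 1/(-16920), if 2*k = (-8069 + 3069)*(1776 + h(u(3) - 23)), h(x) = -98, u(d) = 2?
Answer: -70564132439/16920 ≈ -4.1705e+6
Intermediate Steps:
k = -4195000 (k = ((-8069 + 3069)*(1776 - 98))/2 = (-5000*1678)/2 = (1/2)*(-8390000) = -4195000)
(k - 1*(-24543)) - 1/(-16920) = (-4195000 - 1*(-24543)) - 1/(-16920) = (-4195000 + 24543) - 1*(-1/16920) = -4170457 + 1/16920 = -70564132439/16920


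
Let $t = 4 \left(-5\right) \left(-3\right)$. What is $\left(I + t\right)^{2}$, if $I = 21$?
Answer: $6561$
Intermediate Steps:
$t = 60$ ($t = \left(-20\right) \left(-3\right) = 60$)
$\left(I + t\right)^{2} = \left(21 + 60\right)^{2} = 81^{2} = 6561$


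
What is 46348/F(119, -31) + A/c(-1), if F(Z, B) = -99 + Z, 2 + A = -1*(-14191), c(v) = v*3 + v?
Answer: -24597/20 ≈ -1229.8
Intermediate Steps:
c(v) = 4*v (c(v) = 3*v + v = 4*v)
A = 14189 (A = -2 - 1*(-14191) = -2 + 14191 = 14189)
46348/F(119, -31) + A/c(-1) = 46348/(-99 + 119) + 14189/((4*(-1))) = 46348/20 + 14189/(-4) = 46348*(1/20) + 14189*(-¼) = 11587/5 - 14189/4 = -24597/20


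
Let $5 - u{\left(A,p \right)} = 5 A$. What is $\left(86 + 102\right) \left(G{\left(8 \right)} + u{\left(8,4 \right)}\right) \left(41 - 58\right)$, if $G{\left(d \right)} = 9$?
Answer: $83096$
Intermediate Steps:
$u{\left(A,p \right)} = 5 - 5 A$
$\left(86 + 102\right) \left(G{\left(8 \right)} + u{\left(8,4 \right)}\right) \left(41 - 58\right) = \left(86 + 102\right) \left(9 + \left(5 - 40\right)\right) \left(41 - 58\right) = 188 \left(9 + \left(5 - 40\right)\right) \left(-17\right) = 188 \left(9 - 35\right) \left(-17\right) = 188 \left(\left(-26\right) \left(-17\right)\right) = 188 \cdot 442 = 83096$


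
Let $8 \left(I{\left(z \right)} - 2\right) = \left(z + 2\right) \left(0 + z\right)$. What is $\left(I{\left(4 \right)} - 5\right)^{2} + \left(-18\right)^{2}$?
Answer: $324$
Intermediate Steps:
$I{\left(z \right)} = 2 + \frac{z \left(2 + z\right)}{8}$ ($I{\left(z \right)} = 2 + \frac{\left(z + 2\right) \left(0 + z\right)}{8} = 2 + \frac{\left(2 + z\right) z}{8} = 2 + \frac{z \left(2 + z\right)}{8}$)
$\left(I{\left(4 \right)} - 5\right)^{2} + \left(-18\right)^{2} = \left(\left(2 + \frac{1}{4} \cdot 4 + \frac{4^{2}}{8}\right) - 5\right)^{2} + \left(-18\right)^{2} = \left(\left(2 + 1 + \frac{1}{8} \cdot 16\right) - 5\right)^{2} + 324 = \left(\left(2 + 1 + 2\right) - 5\right)^{2} + 324 = \left(5 - 5\right)^{2} + 324 = 0^{2} + 324 = 0 + 324 = 324$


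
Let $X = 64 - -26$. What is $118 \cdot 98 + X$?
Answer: $11654$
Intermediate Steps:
$X = 90$ ($X = 64 + 26 = 90$)
$118 \cdot 98 + X = 118 \cdot 98 + 90 = 11564 + 90 = 11654$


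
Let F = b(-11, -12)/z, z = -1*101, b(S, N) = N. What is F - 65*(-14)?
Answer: 91922/101 ≈ 910.12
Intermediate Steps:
z = -101
F = 12/101 (F = -12/(-101) = -12*(-1/101) = 12/101 ≈ 0.11881)
F - 65*(-14) = 12/101 - 65*(-14) = 12/101 + 910 = 91922/101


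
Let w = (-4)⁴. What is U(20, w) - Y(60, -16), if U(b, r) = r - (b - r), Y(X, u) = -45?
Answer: 537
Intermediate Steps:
w = 256
U(b, r) = -b + 2*r (U(b, r) = r + (r - b) = -b + 2*r)
U(20, w) - Y(60, -16) = (-1*20 + 2*256) - 1*(-45) = (-20 + 512) + 45 = 492 + 45 = 537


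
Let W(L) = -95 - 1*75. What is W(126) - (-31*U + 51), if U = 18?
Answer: 337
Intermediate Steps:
W(L) = -170 (W(L) = -95 - 75 = -170)
W(126) - (-31*U + 51) = -170 - (-31*18 + 51) = -170 - (-558 + 51) = -170 - 1*(-507) = -170 + 507 = 337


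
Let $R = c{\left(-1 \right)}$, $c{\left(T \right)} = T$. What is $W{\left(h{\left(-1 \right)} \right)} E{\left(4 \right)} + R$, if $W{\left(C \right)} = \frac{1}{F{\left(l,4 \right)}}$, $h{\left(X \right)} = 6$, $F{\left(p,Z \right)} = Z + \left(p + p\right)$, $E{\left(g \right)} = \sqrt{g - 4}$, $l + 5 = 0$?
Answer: $-1$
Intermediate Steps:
$l = -5$ ($l = -5 + 0 = -5$)
$E{\left(g \right)} = \sqrt{-4 + g}$
$F{\left(p,Z \right)} = Z + 2 p$
$R = -1$
$W{\left(C \right)} = - \frac{1}{6}$ ($W{\left(C \right)} = \frac{1}{4 + 2 \left(-5\right)} = \frac{1}{4 - 10} = \frac{1}{-6} = - \frac{1}{6}$)
$W{\left(h{\left(-1 \right)} \right)} E{\left(4 \right)} + R = - \frac{\sqrt{-4 + 4}}{6} - 1 = - \frac{\sqrt{0}}{6} - 1 = \left(- \frac{1}{6}\right) 0 - 1 = 0 - 1 = -1$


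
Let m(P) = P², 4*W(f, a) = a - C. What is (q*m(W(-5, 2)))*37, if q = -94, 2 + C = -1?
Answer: -43475/8 ≈ -5434.4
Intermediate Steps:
C = -3 (C = -2 - 1 = -3)
W(f, a) = ¾ + a/4 (W(f, a) = (a - 1*(-3))/4 = (a + 3)/4 = (3 + a)/4 = ¾ + a/4)
(q*m(W(-5, 2)))*37 = -94*(¾ + (¼)*2)²*37 = -94*(¾ + ½)²*37 = -94*(5/4)²*37 = -94*25/16*37 = -1175/8*37 = -43475/8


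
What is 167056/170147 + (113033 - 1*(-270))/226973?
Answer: 57195367029/38618775031 ≈ 1.4810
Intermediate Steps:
167056/170147 + (113033 - 1*(-270))/226973 = 167056*(1/170147) + (113033 + 270)*(1/226973) = 167056/170147 + 113303*(1/226973) = 167056/170147 + 113303/226973 = 57195367029/38618775031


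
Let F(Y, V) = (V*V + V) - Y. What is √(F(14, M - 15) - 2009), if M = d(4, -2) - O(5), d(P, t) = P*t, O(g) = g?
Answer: I*√1267 ≈ 35.595*I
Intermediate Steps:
M = -13 (M = 4*(-2) - 1*5 = -8 - 5 = -13)
F(Y, V) = V + V² - Y (F(Y, V) = (V² + V) - Y = (V + V²) - Y = V + V² - Y)
√(F(14, M - 15) - 2009) = √(((-13 - 15) + (-13 - 15)² - 1*14) - 2009) = √((-28 + (-28)² - 14) - 2009) = √((-28 + 784 - 14) - 2009) = √(742 - 2009) = √(-1267) = I*√1267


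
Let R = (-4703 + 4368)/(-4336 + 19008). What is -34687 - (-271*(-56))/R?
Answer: 211042127/335 ≈ 6.2998e+5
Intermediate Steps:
R = -335/14672 ≈ -0.022833
-34687 - (-271*(-56))/R = -34687 - (-271*(-56))/(-335/14672) = -34687 - 15176*(-14672)/335 = -34687 - 1*(-222662272/335) = -34687 + 222662272/335 = 211042127/335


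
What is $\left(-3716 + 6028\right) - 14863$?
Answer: $-12551$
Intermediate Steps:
$\left(-3716 + 6028\right) - 14863 = 2312 - 14863 = -12551$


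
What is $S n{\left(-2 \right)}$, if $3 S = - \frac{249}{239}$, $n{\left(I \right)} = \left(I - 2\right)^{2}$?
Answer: $- \frac{1328}{239} \approx -5.5565$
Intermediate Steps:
$n{\left(I \right)} = \left(-2 + I\right)^{2}$
$S = - \frac{83}{239}$ ($S = \frac{\left(-249\right) \frac{1}{239}}{3} = \frac{1}{3} \left(- \frac{249}{239}\right) = - \frac{83}{239} \approx -0.34728$)
$S n{\left(-2 \right)} = - \frac{83 \left(-2 - 2\right)^{2}}{239} = - \frac{83 \left(-4\right)^{2}}{239} = \left(- \frac{83}{239}\right) 16 = - \frac{1328}{239}$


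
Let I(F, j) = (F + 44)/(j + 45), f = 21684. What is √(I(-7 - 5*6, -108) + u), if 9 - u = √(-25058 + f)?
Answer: √(80 - 9*I*√3374)/3 ≈ 5.816 - 4.9937*I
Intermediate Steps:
I(F, j) = (44 + F)/(45 + j)
u = 9 - I*√3374 (u = 9 - √(-25058 + 21684) = 9 - √(-3374) = 9 - I*√3374 ≈ 9.0 - 58.086*I)
√(I(-7 - 5*6, -108) + u) = √((44 + (-7 - 5*6))/(45 - 108) + (9 - I*√3374)) = √((44 + (-7 - 30))/(-63) + (9 - I*√3374)) = √(-(44 - 37)/63 + (9 - I*√3374)) = √(-1/63*7 + (9 - I*√3374)) = √(-⅑ + (9 - I*√3374)) = √(80/9 - I*√3374)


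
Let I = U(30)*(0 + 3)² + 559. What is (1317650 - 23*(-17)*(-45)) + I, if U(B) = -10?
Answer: 1300524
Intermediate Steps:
I = 469 (I = -10*(0 + 3)² + 559 = -10*3² + 559 = -10*9 + 559 = -90 + 559 = 469)
(1317650 - 23*(-17)*(-45)) + I = (1317650 - 23*(-17)*(-45)) + 469 = (1317650 + 391*(-45)) + 469 = (1317650 - 17595) + 469 = 1300055 + 469 = 1300524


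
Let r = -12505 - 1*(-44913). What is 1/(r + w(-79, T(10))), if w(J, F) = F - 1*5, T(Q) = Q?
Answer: 1/32413 ≈ 3.0852e-5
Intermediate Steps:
w(J, F) = -5 + F (w(J, F) = F - 5 = -5 + F)
r = 32408 (r = -12505 + 44913 = 32408)
1/(r + w(-79, T(10))) = 1/(32408 + (-5 + 10)) = 1/(32408 + 5) = 1/32413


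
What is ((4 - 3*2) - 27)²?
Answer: 841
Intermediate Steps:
((4 - 3*2) - 27)² = ((4 - 6) - 27)² = (-2 - 27)² = (-29)² = 841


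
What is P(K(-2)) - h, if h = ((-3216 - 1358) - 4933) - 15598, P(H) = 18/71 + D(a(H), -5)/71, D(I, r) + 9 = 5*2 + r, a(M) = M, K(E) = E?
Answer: 1782469/71 ≈ 25105.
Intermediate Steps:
D(I, r) = 1 + r (D(I, r) = -9 + (5*2 + r) = -9 + (10 + r) = 1 + r)
P(H) = 14/71 (P(H) = 18/71 + (1 - 5)/71 = 18*(1/71) - 4*1/71 = 18/71 - 4/71 = 14/71)
h = -25105 (h = (-4574 - 4933) - 15598 = -9507 - 15598 = -25105)
P(K(-2)) - h = 14/71 - 1*(-25105) = 14/71 + 25105 = 1782469/71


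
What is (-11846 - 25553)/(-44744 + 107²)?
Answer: 37399/33295 ≈ 1.1233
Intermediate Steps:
(-11846 - 25553)/(-44744 + 107²) = -37399/(-44744 + 11449) = -37399/(-33295) = -37399*(-1/33295) = 37399/33295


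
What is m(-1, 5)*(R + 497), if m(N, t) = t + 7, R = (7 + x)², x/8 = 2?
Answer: 12312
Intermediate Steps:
x = 16 (x = 8*2 = 16)
R = 529 (R = (7 + 16)² = 23² = 529)
m(N, t) = 7 + t
m(-1, 5)*(R + 497) = (7 + 5)*(529 + 497) = 12*1026 = 12312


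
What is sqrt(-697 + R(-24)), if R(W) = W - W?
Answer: I*sqrt(697) ≈ 26.401*I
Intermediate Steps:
R(W) = 0
sqrt(-697 + R(-24)) = sqrt(-697 + 0) = sqrt(-697) = I*sqrt(697)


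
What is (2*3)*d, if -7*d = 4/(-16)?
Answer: 3/14 ≈ 0.21429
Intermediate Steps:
d = 1/28 (d = -4/(7*(-16)) = -4*(-1)/(7*16) = -⅐*(-¼) = 1/28 ≈ 0.035714)
(2*3)*d = (2*3)*(1/28) = 6*(1/28) = 3/14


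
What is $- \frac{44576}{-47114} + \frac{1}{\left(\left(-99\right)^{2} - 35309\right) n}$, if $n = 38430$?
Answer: $\frac{21848312119163}{23092277869080} \approx 0.94613$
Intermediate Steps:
$- \frac{44576}{-47114} + \frac{1}{\left(\left(-99\right)^{2} - 35309\right) n} = - \frac{44576}{-47114} + \frac{1}{\left(\left(-99\right)^{2} - 35309\right) 38430} = \left(-44576\right) \left(- \frac{1}{47114}\right) + \frac{1}{9801 - 35309} \cdot \frac{1}{38430} = \frac{22288}{23557} + \frac{1}{-25508} \cdot \frac{1}{38430} = \frac{22288}{23557} - \frac{1}{980272440} = \frac{21848312119163}{23092277869080}$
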